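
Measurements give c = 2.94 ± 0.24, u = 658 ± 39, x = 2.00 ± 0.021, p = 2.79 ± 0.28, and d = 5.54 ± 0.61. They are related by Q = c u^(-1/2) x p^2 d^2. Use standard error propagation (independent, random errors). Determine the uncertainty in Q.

17.0

Products/powers → add relative errors in quadrature, weighted by exponent:
  (1·δc/c)² = (1×0.0816)² = 0.00666;  (−½·δu/u)² = (-0.5×0.0593)² = 0.000878;  (1·δx/x)² = (1×0.0105)² = 0.000110;  (2·δp/p)² = (2×0.100)² = 0.0403;  (2·δd/d)² = (2×0.110)² = 0.0485
δQ/Q = √(0.0964) = 0.311
Q = 54.8, so δQ = 0.311 × 54.8 = 17.0.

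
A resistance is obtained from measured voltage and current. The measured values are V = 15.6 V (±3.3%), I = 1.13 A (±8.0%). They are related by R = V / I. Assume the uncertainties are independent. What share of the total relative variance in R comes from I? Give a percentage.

(δR/R)² = (1·δV/V)² + (-1·δI/I)²
  V term: (1×0.0330)² = 0.00109
  I term: (-1×0.0800)² = 0.00640
Total = 0.00749. Share from I = 0.00640/0.00749 = 0.855.

85.5%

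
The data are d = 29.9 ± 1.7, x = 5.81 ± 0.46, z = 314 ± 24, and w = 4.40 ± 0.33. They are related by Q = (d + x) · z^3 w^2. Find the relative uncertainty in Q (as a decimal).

0.278

Let u = d + x = 35.7. δu = √(δd² + δx²) = √(2.89 + 0.212) = 1.76, so δu/u = 0.0493.
Q is then a monomial in u, z, w:
δQ/Q = √((δu/u)² + (3·δz/z)² + (2·δw/w)²) = √(0.00243 + 0.0526 + 0.0225) = 0.278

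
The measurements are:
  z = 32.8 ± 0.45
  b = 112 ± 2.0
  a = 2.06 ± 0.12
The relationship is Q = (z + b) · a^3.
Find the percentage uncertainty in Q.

17.5%

Let u = z + b = 145. δu = √(δz² + δb²) = √(0.203 + 4.00) = 2.05, so δu/u = 0.0142.
Q is then a monomial in u, a:
δQ/Q = √((δu/u)² + (3·δa/a)²) = √(0.000200 + 0.0305) = 0.175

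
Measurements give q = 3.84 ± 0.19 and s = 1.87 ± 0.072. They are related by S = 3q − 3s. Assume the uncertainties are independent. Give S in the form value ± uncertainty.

Sums and differences: (δS)² = Σ (cᵢ δxᵢ)².
  (3·δq)² = 0.325;  (3·δs)² = 0.0467
δS = √(0.372) = 0.610
S = 5.91.

5.91 ± 0.610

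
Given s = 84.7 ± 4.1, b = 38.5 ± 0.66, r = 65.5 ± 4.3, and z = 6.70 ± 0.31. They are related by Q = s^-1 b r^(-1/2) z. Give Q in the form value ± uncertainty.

0.376 ± 0.0288

Each factor contributes (exponent × relative error)² to (δQ/Q)²:
  (-1·δs/s)² = (-1×0.0484)² = 0.00234;  (1·δb/b)² = (1×0.0171)² = 0.000294;  (−½·δr/r)² = (-0.5×0.0656)² = 0.00108;  (1·δz/z)² = (1×0.0463)² = 0.00214
δQ/Q = √(0.00586) = 0.0765
Q = 0.376, so δQ = 0.0765 × 0.376 = 0.0288.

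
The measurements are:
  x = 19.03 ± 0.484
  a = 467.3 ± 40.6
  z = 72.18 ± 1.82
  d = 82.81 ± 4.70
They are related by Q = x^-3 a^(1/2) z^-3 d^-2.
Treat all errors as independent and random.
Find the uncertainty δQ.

For a monomial Q ∝ x^-3, a^(1/2), z^-3, d^-2, fractional errors add in quadrature:
  (-3·δx/x)² = (-3×0.0254)² = 0.00582;  (½·δa/a)² = (0.5×0.0869)² = 0.00189;  (-3·δz/z)² = (-3×0.0252)² = 0.00572;  (-2·δd/d)² = (-2×0.0568)² = 0.0129
δQ/Q = √(0.0263) = 0.162
Q = 1.216e-12, so δQ = 0.162 × 1.216e-12 = 1.97e-13.

1.97e-13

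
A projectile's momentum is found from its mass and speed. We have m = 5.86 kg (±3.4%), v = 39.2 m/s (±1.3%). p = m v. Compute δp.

Since p is a product/quotient, work with relative uncertainties:
  (1·δm/m)² = (1×0.0340)² = 0.00116;  (1·δv/v)² = (1×0.0130)² = 0.000169
δp/p = √(0.00133) = 0.0364
p = 230 kg·m/s, so δp = 0.0364 × 230 = 8.36 kg·m/s.

8.36 kg·m/s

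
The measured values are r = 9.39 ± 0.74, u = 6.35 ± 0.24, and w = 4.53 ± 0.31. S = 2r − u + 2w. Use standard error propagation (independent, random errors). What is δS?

Each term contributes (cᵢ δxᵢ)² to (δS)²:
  (2·δr)² = 2.19;  (δu)² = 0.0576;  (2·δw)² = 0.384
δS = √(2.63) = 1.62

1.62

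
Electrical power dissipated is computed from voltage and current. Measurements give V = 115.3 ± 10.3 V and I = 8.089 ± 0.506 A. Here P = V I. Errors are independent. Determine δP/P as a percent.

10.9%

Relative error in a monomial: (δP/P)² = Σ (nᵢ · δxᵢ/xᵢ)².
  (1·δV/V)² = (1×0.0893)² = 0.00798;  (1·δI/I)² = (1×0.0626)² = 0.00391
δP/P = √(0.0119) = 0.109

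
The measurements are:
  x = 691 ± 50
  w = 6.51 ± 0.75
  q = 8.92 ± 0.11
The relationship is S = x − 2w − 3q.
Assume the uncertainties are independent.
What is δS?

50.0

For a sum/difference, combine absolute errors in quadrature:
  (δx)² = 2500;  (2·δw)² = 2.25;  (3·δq)² = 0.109
δS = √(2500) = 50.0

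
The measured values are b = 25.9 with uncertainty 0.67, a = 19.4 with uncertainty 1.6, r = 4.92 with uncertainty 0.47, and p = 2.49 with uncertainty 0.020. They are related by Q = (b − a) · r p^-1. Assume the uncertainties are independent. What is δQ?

Let u = b − a = 6.50. δu = √(δb² + δa²) = √(0.449 + 2.56) = 1.73, so δu/u = 0.267.
Q is then a monomial in u, r, p:
δQ/Q = √((δu/u)² + (1·δr/r)² + (-1·δp/p)²) = √(0.0712 + 0.00913 + 6.45e-05) = 0.284
Q = 12.8, so δQ = 0.284 × 12.8 = 3.64.

3.64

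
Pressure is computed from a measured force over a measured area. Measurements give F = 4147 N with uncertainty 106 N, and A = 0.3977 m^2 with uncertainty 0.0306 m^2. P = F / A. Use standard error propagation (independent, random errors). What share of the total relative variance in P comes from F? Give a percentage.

(δP/P)² = (1·δF/F)² + (-1·δA/A)²
  F term: (1×0.0256)² = 0.000653
  A term: (-1×0.0769)² = 0.00592
Total = 0.00657. Share from F = 0.000653/0.00657 = 0.0994.

9.94%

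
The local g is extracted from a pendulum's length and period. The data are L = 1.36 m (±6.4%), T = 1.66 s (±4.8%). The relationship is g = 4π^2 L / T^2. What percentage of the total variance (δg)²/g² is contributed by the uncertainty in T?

69.2%

(δg/g)² = (1·δL/L)² + (-2·δT/T)²
  L term: (1×0.0640)² = 0.00410
  T term: (-2×0.0480)² = 0.00922
Total = 0.0133. Share from T = 0.00922/0.0133 = 0.692.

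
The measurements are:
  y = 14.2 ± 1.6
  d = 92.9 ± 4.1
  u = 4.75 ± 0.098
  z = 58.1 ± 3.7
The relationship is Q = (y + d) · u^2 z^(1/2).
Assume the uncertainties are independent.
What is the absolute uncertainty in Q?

Let w = y + d = 107. δw = √(δy² + δd²) = √(2.56 + 16.8) = 4.40, so δw/w = 0.0411.
Q is then a monomial in w, u, z:
δQ/Q = √((δw/w)² + (2·δu/u)² + (½·δz/z)²) = √(0.00169 + 0.00170 + 0.00101) = 0.0664
Q = 18400, so δQ = 0.0664 × 18400 = 1220.

1220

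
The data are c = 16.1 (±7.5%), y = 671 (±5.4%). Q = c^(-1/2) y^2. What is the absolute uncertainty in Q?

12800

Relative error in a monomial: (δQ/Q)² = Σ (nᵢ · δxᵢ/xᵢ)².
  (−½·δc/c)² = (-0.5×0.0750)² = 0.00141;  (2·δy/y)² = (2×0.0540)² = 0.0117
δQ/Q = √(0.0131) = 0.114
Q = 1.12e+05, so δQ = 0.114 × 1.12e+05 = 12800.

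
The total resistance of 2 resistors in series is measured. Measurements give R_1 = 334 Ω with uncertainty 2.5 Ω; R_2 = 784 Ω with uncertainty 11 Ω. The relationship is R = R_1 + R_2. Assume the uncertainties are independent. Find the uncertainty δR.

11.3 Ω

Sums and differences: (δR)² = Σ (cᵢ δxᵢ)².
  (δR_1)² = 6.25;  (δR_2)² = 121
δR = √(127) = 11.3 Ω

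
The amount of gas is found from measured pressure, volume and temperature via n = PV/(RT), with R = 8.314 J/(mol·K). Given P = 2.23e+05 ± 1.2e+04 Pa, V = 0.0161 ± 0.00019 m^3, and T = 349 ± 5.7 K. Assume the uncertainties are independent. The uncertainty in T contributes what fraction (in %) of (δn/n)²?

(δn/n)² = (1·δP/P)² + (1·δV/V)² + (-1·δT/T)²
  P term: (1×0.0538)² = 0.00290
  V term: (1×0.0118)² = 0.000139
  T term: (-1×0.0163)² = 0.000267
Total = 0.00330. Share from T = 0.000267/0.00330 = 0.0808.

8.08%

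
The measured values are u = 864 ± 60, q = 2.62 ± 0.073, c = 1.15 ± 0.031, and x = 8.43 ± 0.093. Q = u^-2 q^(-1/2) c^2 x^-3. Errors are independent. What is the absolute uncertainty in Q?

2.8e-10

Each factor contributes (exponent × relative error)² to (δQ/Q)²:
  (-2·δu/u)² = (-2×0.0694)² = 0.0193;  (−½·δq/q)² = (-0.5×0.0279)² = 0.000194;  (2·δc/c)² = (2×0.0270)² = 0.00291;  (-3·δx/x)² = (-3×0.0110)² = 0.00110
δQ/Q = √(0.0235) = 0.153
Q = 1.83e-09, so δQ = 0.153 × 1.83e-09 = 2.8e-10.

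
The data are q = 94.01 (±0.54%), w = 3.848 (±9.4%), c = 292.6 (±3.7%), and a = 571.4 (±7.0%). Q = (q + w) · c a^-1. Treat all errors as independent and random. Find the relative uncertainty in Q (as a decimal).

Let u = q + w = 97.86. δu = √(δq² + δw²) = √(0.258 + 0.131) = 0.623, so δu/u = 0.00637.
Q is then a monomial in u, c, a:
δQ/Q = √((δu/u)² + (1·δc/c)² + (-1·δa/a)²) = √(4.06e-05 + 0.00137 + 0.00490) = 0.0794

0.0794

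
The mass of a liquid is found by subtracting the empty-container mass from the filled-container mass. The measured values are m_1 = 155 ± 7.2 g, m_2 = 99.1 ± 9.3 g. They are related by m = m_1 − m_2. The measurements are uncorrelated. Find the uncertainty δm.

11.8 g

Absolute uncertainties add in quadrature for a linear combination:
  (δm_1)² = 51.8;  (δm_2)² = 86.5
δm = √(138) = 11.8 g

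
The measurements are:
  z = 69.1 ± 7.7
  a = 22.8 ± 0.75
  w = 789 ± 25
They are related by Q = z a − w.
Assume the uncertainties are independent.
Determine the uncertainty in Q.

185

Let p = z·a = 1580. δp/p = √((1·δz/z)² + (1·δa/a)²) = √(0.0124 + 0.00108) = 0.116, so δp = 183.
Q = p − w: δQ = √(δp² + δw²) = √(33500 + 625) = 185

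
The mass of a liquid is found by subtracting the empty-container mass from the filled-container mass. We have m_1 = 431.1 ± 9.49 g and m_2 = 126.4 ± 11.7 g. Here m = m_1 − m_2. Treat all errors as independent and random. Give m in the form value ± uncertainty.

304.7 ± 15.1 g

For a sum/difference, combine absolute errors in quadrature:
  (δm_1)² = 90.1;  (δm_2)² = 137
δm = √(227) = 15.1 g
m = 304.7 g.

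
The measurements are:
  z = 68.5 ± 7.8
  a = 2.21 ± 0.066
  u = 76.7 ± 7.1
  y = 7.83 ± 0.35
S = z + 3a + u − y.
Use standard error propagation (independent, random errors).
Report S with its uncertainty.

144 ± 10.6

Sums and differences: (δS)² = Σ (cᵢ δxᵢ)².
  (δz)² = 60.8;  (3·δa)² = 0.0392;  (δu)² = 50.4;  (δy)² = 0.122
δS = √(111) = 10.6
S = 144.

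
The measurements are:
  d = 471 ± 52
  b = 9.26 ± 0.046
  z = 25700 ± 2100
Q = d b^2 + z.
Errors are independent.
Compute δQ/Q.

Let p = d·b^2 = 40400. δp/p = √((1·δd/d)² + (2·δb/b)²) = √(0.0122 + 9.87e-05) = 0.111, so δp = 4480.
Q = p + z: δQ = √(δp² + δz²) = √(2e+07 + 4.41e+06) = 4940
Q = 66100, so δQ/Q = 4940/66100 = 0.0748.

0.0748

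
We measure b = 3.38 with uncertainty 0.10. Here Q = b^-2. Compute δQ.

0.00518

Q is a product of powers, so relative uncertainties combine in quadrature:
  (-2·δb/b)² = (-2×0.0296)² = 0.00350
δQ/Q = √(0.00350) = 0.0592
Q = 0.0875, so δQ = 0.0592 × 0.0875 = 0.00518.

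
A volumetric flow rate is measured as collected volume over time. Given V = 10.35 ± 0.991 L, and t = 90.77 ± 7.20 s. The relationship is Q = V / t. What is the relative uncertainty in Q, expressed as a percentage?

Each factor contributes (exponent × relative error)² to (δQ/Q)²:
  (1·δV/V)² = (1×0.0957)² = 0.00917;  (-1·δt/t)² = (-1×0.0793)² = 0.00629
δQ/Q = √(0.0155) = 0.124

12.4%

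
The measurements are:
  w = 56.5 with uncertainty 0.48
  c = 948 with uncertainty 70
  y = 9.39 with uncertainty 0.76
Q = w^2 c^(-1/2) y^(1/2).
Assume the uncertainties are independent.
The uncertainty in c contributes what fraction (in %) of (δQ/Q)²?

41.4%

(δQ/Q)² = (2·δw/w)² + (−½·δc/c)² + (½·δy/y)²
  w term: (2×0.00850)² = 0.000289
  c term: (-0.5×0.0738)² = 0.00136
  y term: (0.5×0.0809)² = 0.00164
Total = 0.00329. Share from c = 0.00136/0.00329 = 0.414.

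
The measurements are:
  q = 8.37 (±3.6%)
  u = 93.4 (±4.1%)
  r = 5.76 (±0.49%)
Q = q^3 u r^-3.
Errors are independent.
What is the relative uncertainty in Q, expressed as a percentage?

Since Q is a product/quotient, work with relative uncertainties:
  (3·δq/q)² = (3×0.0360)² = 0.0117;  (1·δu/u)² = (1×0.0410)² = 0.00168;  (-3·δr/r)² = (-3×0.00490)² = 0.000216
δQ/Q = √(0.0136) = 0.116

11.6%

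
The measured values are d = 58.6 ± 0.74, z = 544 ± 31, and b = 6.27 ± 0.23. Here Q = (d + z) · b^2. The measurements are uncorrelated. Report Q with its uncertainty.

Let u = d + z = 603. δu = √(δd² + δz²) = √(0.548 + 961) = 31.0, so δu/u = 0.0515.
Q is then a monomial in u, b:
δQ/Q = √((δu/u)² + (2·δb/b)²) = √(0.00265 + 0.00538) = 0.0896
Q = 23700, so δQ = 0.0896 × 23700 = 2120.

23700 ± 2120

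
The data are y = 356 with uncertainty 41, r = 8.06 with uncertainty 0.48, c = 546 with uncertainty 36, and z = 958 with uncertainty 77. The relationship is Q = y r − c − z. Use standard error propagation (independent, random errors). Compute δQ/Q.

Let p = y·r = 2870. δp/p = √((1·δy/y)² + (1·δr/r)²) = √(0.0133 + 0.00355) = 0.130, so δp = 372.
Q = p − c − z: δQ = √(δp² + δc² + δz²) = √(1.38e+05 + 1300 + 5930) = 382
Q = 1370, so δQ/Q = 382/1370 = 0.279.

0.279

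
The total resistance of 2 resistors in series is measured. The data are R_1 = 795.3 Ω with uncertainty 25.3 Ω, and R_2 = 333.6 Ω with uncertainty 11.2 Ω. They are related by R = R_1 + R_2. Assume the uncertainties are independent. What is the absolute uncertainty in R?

27.7 Ω

Each term contributes (cᵢ δxᵢ)² to (δR)²:
  (δR_1)² = 640;  (δR_2)² = 125
δR = √(766) = 27.7 Ω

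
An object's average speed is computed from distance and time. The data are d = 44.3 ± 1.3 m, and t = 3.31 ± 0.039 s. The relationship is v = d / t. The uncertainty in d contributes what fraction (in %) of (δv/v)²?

86.1%

(δv/v)² = (1·δd/d)² + (-1·δt/t)²
  d term: (1×0.0293)² = 0.000861
  t term: (-1×0.0118)² = 0.000139
Total = 0.001000. Share from d = 0.000861/0.001000 = 0.861.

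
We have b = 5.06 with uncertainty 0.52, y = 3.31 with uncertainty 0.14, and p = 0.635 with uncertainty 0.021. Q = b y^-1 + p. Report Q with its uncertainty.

2.16 ± 0.171

Let w = b·y^-1 = 1.53. δw/w = √((1·δb/b)² + (-1·δy/y)²) = √(0.0106 + 0.00179) = 0.111, so δw = 0.170.
Q = w + p: δQ = √(δw² + δp²) = √(0.0289 + 0.000441) = 0.171
Q = 2.16.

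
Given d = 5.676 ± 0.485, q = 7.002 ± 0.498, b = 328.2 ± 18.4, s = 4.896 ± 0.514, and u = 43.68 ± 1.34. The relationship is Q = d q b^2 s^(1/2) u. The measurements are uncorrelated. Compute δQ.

7e+07

Relative error in a monomial: (δQ/Q)² = Σ (nᵢ · δxᵢ/xᵢ)².
  (1·δd/d)² = (1×0.0854)² = 0.00730;  (1·δq/q)² = (1×0.0711)² = 0.00506;  (2·δb/b)² = (2×0.0561)² = 0.0126;  (½·δs/s)² = (0.5×0.105)² = 0.00276;  (1·δu/u)² = (1×0.0307)² = 0.000941
δQ/Q = √(0.0286) = 0.169
Q = 4.138e+08, so δQ = 0.169 × 4.138e+08 = 7e+07.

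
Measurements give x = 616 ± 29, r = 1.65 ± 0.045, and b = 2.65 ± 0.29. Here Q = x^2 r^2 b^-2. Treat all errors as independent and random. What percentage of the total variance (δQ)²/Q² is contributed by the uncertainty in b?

80.2%

(δQ/Q)² = (2·δx/x)² + (2·δr/r)² + (-2·δb/b)²
  x term: (2×0.0471)² = 0.00887
  r term: (2×0.0273)² = 0.00298
  b term: (-2×0.109)² = 0.0479
Total = 0.0597. Share from b = 0.0479/0.0597 = 0.802.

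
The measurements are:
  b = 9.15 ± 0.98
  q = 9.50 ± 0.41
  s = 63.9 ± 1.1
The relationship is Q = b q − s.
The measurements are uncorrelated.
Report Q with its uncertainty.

Let p = b·q = 86.9. δp/p = √((1·δb/b)² + (1·δq/q)²) = √(0.0115 + 0.00186) = 0.115, so δp = 10.0.
Q = p − s: δQ = √(δp² + δs²) = √(101 + 1.21) = 10.1
Q = 23.0.

23.0 ± 10.1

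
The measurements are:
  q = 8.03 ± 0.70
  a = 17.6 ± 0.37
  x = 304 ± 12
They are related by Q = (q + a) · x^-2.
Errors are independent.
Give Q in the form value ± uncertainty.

Let u = q + a = 25.6. δu = √(δq² + δa²) = √(0.490 + 0.137) = 0.792, so δu/u = 0.0309.
Q is then a monomial in u, x:
δQ/Q = √((δu/u)² + (-2·δx/x)²) = √(0.000954 + 0.00623) = 0.0848
Q = 0.000277, so δQ = 0.0848 × 0.000277 = 2.35e-05.

(2.77 ± 0.235) × 10^-4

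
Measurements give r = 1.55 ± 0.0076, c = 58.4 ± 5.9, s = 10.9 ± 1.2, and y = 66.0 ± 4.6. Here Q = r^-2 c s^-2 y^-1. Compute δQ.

0.000782

Q is a product of powers, so relative uncertainties combine in quadrature:
  (-2·δr/r)² = (-2×0.00490)² = 9.62e-05;  (1·δc/c)² = (1×0.101)² = 0.0102;  (-2·δs/s)² = (-2×0.110)² = 0.0485;  (-1·δy/y)² = (-1×0.0697)² = 0.00486
δQ/Q = √(0.0636) = 0.252
Q = 0.00310, so δQ = 0.252 × 0.00310 = 0.000782.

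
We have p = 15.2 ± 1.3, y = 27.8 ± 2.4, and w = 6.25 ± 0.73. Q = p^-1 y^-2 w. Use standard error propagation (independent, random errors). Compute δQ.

For a monomial Q ∝ p^-1, y^-2, w, fractional errors add in quadrature:
  (-1·δp/p)² = (-1×0.0855)² = 0.00731;  (-2·δy/y)² = (-2×0.0863)² = 0.0298;  (1·δw/w)² = (1×0.117)² = 0.0136
δQ/Q = √(0.0508) = 0.225
Q = 0.000532, so δQ = 0.225 × 0.000532 = 0.000120.

0.000120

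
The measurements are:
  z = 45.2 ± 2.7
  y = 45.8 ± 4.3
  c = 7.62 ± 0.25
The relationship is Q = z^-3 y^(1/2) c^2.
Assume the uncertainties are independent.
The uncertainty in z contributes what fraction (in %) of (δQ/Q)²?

(δQ/Q)² = (-3·δz/z)² + (½·δy/y)² + (2·δc/c)²
  z term: (-3×0.0597)² = 0.0321
  y term: (0.5×0.0939)² = 0.00220
  c term: (2×0.0328)² = 0.00431
Total = 0.0386. Share from z = 0.0321/0.0386 = 0.831.

83.1%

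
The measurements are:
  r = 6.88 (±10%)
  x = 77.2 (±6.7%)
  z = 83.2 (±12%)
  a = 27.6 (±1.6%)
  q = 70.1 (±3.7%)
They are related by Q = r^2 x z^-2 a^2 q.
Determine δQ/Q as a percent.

32.3%

Relative error in a monomial: (δQ/Q)² = Σ (nᵢ · δxᵢ/xᵢ)².
  (2·δr/r)² = (2×0.100)² = 0.0400;  (1·δx/x)² = (1×0.0670)² = 0.00449;  (-2·δz/z)² = (-2×0.120)² = 0.0576;  (2·δa/a)² = (2×0.0160)² = 0.00102;  (1·δq/q)² = (1×0.0370)² = 0.00137
δQ/Q = √(0.104) = 0.323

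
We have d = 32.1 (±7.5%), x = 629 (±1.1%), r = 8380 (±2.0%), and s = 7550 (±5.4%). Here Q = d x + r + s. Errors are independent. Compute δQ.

1590

Let p = d·x = 20200. δp/p = √((1·δd/d)² + (1·δx/x)²) = √(0.00562 + 0.000121) = 0.0758, so δp = 1530.
Q = p + r + s: δQ = √(δp² + δr² + δs²) = √(2.34e+06 + 28100 + 1.66e+05) = 1590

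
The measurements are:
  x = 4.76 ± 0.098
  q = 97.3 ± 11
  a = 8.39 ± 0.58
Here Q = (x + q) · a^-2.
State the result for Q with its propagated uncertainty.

1.45 ± 0.254

Let u = x + q = 102. δu = √(δx² + δq²) = √(0.00960 + 121) = 11.0, so δu/u = 0.108.
Q is then a monomial in u, a:
δQ/Q = √((δu/u)² + (-2·δa/a)²) = √(0.0116 + 0.0191) = 0.175
Q = 1.45, so δQ = 0.175 × 1.45 = 0.254.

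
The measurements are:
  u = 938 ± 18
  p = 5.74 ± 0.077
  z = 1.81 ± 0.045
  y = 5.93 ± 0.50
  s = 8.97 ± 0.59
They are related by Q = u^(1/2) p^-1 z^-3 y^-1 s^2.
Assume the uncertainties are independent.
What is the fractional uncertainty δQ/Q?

0.174

Relative error in a monomial: (δQ/Q)² = Σ (nᵢ · δxᵢ/xᵢ)².
  (½·δu/u)² = (0.5×0.0192)² = 9.21e-05;  (-1·δp/p)² = (-1×0.0134)² = 0.000180;  (-3·δz/z)² = (-3×0.0249)² = 0.00556;  (-1·δy/y)² = (-1×0.0843)² = 0.00711;  (2·δs/s)² = (2×0.0658)² = 0.0173
δQ/Q = √(0.0302) = 0.174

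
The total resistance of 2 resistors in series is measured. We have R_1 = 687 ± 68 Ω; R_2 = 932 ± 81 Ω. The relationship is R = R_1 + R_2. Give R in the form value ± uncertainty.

Sums and differences: (δR)² = Σ (cᵢ δxᵢ)².
  (δR_1)² = 4620;  (δR_2)² = 6560
δR = √(11200) = 106 Ω
R = 1620 Ω.

1620 ± 106 Ω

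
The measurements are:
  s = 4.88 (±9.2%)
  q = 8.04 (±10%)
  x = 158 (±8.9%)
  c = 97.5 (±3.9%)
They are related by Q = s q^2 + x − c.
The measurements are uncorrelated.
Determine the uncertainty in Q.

71.0

Let p = s·q^2 = 315. δp/p = √((1·δs/s)² + (2·δq/q)²) = √(0.00846 + 0.0400) = 0.220, so δp = 69.4.
Q = p + x − c: δQ = √(δp² + δx² + δc²) = √(4820 + 198 + 14.5) = 71.0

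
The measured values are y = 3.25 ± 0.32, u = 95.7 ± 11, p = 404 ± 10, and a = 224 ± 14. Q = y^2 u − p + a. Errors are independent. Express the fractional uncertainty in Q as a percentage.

27.8%

Let w = y^2·u = 1010. δw/w = √((2·δy/y)² + (1·δu/u)²) = √(0.0388 + 0.0132) = 0.228, so δw = 230.
Q = w − p + a: δQ = √(δw² + δp² + δa²) = √(53100 + 100 + 196) = 231
Q = 831, so δQ/Q = 231/831 = 0.278.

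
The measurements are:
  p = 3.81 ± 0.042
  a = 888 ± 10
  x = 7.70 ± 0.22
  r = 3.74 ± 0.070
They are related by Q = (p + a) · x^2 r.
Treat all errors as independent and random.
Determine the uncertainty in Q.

Let u = p + a = 892. δu = √(δp² + δa²) = √(0.00176 + 100) = 10.0, so δu/u = 0.0112.
Q is then a monomial in u, x, r:
δQ/Q = √((δu/u)² + (2·δx/x)² + (1·δr/r)²) = √(0.000126 + 0.00327 + 0.000350) = 0.0612
Q = 1.98e+05, so δQ = 0.0612 × 1.98e+05 = 12100.

12100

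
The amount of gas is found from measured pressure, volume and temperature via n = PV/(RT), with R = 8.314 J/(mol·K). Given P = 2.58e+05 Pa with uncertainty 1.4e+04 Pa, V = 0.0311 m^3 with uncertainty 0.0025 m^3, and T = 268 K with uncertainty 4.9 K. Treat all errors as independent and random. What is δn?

0.355 mol

For a monomial n ∝ P, V, T^-1, fractional errors add in quadrature:
  (1·δP/P)² = (1×0.0543)² = 0.00294;  (1·δV/V)² = (1×0.0804)² = 0.00646;  (-1·δT/T)² = (-1×0.0183)² = 0.000334
δn/n = √(0.00974) = 0.0987
n = 3.60 mol, so δn = 0.0987 × 3.60 = 0.355 mol.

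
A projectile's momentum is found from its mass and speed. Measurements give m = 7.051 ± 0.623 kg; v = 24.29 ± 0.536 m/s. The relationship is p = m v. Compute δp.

15.6 kg·m/s

Relative error in a monomial: (δp/p)² = Σ (nᵢ · δxᵢ/xᵢ)².
  (1·δm/m)² = (1×0.0884)² = 0.00781;  (1·δv/v)² = (1×0.0221)² = 0.000487
δp/p = √(0.00829) = 0.0911
p = 171.3 kg·m/s, so δp = 0.0911 × 171.3 = 15.6 kg·m/s.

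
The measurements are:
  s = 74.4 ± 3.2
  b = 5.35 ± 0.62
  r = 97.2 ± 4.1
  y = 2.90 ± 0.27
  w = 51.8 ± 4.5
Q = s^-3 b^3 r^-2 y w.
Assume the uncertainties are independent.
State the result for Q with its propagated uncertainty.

Q is a product of powers, so relative uncertainties combine in quadrature:
  (-3·δs/s)² = (-3×0.0430)² = 0.0166;  (3·δb/b)² = (3×0.116)² = 0.121;  (-2·δr/r)² = (-2×0.0422)² = 0.00712;  (1·δy/y)² = (1×0.0931)² = 0.00867;  (1·δw/w)² = (1×0.0869)² = 0.00755
δQ/Q = √(0.161) = 0.401
Q = 5.91e-06, so δQ = 0.401 × 5.91e-06 = 2.37e-06.

(5.91 ± 2.37) × 10^-6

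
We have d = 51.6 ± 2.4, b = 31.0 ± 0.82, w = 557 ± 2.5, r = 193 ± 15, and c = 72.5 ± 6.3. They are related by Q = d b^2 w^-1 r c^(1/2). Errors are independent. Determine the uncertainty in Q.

16600

Products/powers → add relative errors in quadrature, weighted by exponent:
  (1·δd/d)² = (1×0.0465)² = 0.00216;  (2·δb/b)² = (2×0.0265)² = 0.00280;  (-1·δw/w)² = (-1×0.00449)² = 2.01e-05;  (1·δr/r)² = (1×0.0777)² = 0.00604;  (½·δc/c)² = (0.5×0.0869)² = 0.00189
δQ/Q = √(0.0129) = 0.114
Q = 1.46e+05, so δQ = 0.114 × 1.46e+05 = 16600.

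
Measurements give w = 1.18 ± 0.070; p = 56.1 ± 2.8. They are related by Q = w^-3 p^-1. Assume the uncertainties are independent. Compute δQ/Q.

0.185

Each factor contributes (exponent × relative error)² to (δQ/Q)²:
  (-3·δw/w)² = (-3×0.0593)² = 0.0317;  (-1·δp/p)² = (-1×0.0499)² = 0.00249
δQ/Q = √(0.0342) = 0.185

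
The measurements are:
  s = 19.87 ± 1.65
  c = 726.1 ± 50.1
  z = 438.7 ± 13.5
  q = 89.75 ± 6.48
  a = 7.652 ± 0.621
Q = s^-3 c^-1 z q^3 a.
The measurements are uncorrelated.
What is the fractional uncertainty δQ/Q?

0.348

Each factor contributes (exponent × relative error)² to (δQ/Q)²:
  (-3·δs/s)² = (-3×0.0830)² = 0.0621;  (-1·δc/c)² = (-1×0.0690)² = 0.00476;  (1·δz/z)² = (1×0.0308)² = 0.000947;  (3·δq/q)² = (3×0.0722)² = 0.0469;  (1·δa/a)² = (1×0.0812)² = 0.00659
δQ/Q = √(0.121) = 0.348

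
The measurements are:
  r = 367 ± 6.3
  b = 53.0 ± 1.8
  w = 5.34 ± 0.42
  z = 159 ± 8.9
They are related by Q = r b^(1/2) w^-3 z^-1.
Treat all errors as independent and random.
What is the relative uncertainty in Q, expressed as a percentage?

24.4%

Relative error in a monomial: (δQ/Q)² = Σ (nᵢ · δxᵢ/xᵢ)².
  (1·δr/r)² = (1×0.0172)² = 0.000295;  (½·δb/b)² = (0.5×0.0340)² = 0.000288;  (-3·δw/w)² = (-3×0.0787)² = 0.0557;  (-1·δz/z)² = (-1×0.0560)² = 0.00313
δQ/Q = √(0.0594) = 0.244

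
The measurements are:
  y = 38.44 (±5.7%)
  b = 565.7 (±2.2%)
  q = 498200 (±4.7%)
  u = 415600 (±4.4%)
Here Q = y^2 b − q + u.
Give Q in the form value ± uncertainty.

Let p = y^2·b = 835900. δp/p = √((2·δy/y)² + (1·δb/b)²) = √(0.0130 + 0.000484) = 0.116, so δp = 97100.
Q = p − q + u: δQ = √(δp² + δq² + δu²) = √(9.42e+09 + 5.48e+08 + 3.34e+08) = 1.01e+05
Q = 753300.

(7.533 ± 1.01) × 10^5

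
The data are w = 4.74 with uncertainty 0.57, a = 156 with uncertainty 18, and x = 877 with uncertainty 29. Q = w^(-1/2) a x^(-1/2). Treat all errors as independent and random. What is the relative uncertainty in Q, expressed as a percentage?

Each factor contributes (exponent × relative error)² to (δQ/Q)²:
  (−½·δw/w)² = (-0.5×0.120)² = 0.00362;  (1·δa/a)² = (1×0.115)² = 0.0133;  (−½·δx/x)² = (-0.5×0.0331)² = 0.000273
δQ/Q = √(0.0172) = 0.131

13.1%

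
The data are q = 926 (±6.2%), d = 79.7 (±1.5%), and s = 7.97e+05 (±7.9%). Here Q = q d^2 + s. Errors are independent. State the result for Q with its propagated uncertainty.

(6.68 ± 0.410) × 10^6

Let p = q·d^2 = 5.88e+06. δp/p = √((1·δq/q)² + (2·δd/d)²) = √(0.00384 + 0.000900) = 0.0689, so δp = 4.05e+05.
Q = p + s: δQ = √(δp² + δs²) = √(1.64e+11 + 3.96e+09) = 4.1e+05
Q = 6.68e+06.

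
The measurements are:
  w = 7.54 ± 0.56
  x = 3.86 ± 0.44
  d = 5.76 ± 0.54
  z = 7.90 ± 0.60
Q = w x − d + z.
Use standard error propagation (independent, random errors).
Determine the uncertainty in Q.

4.04

Let p = w·x = 29.1. δp/p = √((1·δw/w)² + (1·δx/x)²) = √(0.00552 + 0.0130) = 0.136, so δp = 3.96.
Q = p − d + z: δQ = √(δp² + δd² + δz²) = √(15.7 + 0.292 + 0.360) = 4.04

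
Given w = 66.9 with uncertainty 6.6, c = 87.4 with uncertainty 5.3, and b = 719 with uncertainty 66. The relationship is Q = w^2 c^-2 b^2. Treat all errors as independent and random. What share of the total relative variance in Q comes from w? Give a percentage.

44.6%

(δQ/Q)² = (2·δw/w)² + (-2·δc/c)² + (2·δb/b)²
  w term: (2×0.0987)² = 0.0389
  c term: (-2×0.0606)² = 0.0147
  b term: (2×0.0918)² = 0.0337
Total = 0.0873. Share from w = 0.0389/0.0873 = 0.446.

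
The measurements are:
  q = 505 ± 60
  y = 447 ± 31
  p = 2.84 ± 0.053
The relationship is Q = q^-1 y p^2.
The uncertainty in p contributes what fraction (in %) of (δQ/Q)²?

(δQ/Q)² = (-1·δq/q)² + (1·δy/y)² + (2·δp/p)²
  q term: (-1×0.119)² = 0.0141
  y term: (1×0.0694)² = 0.00481
  p term: (2×0.0187)² = 0.00139
Total = 0.0203. Share from p = 0.00139/0.0203 = 0.0686.

6.86%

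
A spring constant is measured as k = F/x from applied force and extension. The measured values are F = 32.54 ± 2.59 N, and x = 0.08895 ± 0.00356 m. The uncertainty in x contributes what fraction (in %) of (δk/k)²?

(δk/k)² = (1·δF/F)² + (-1·δx/x)²
  F term: (1×0.0796)² = 0.00634
  x term: (-1×0.0400)² = 0.00160
Total = 0.00794. Share from x = 0.00160/0.00794 = 0.202.

20.2%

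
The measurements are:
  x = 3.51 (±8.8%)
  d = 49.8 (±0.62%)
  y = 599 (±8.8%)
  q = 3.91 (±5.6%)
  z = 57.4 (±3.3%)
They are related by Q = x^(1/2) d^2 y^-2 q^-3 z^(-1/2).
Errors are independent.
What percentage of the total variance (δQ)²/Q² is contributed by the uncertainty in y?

50.3%

(δQ/Q)² = (½·δx/x)² + (2·δd/d)² + (-2·δy/y)² + (-3·δq/q)² + (−½·δz/z)²
  x term: (0.5×0.0880)² = 0.00194
  d term: (2×0.00620)² = 0.000154
  y term: (-2×0.0880)² = 0.0310
  q term: (-3×0.0560)² = 0.0282
  z term: (-0.5×0.0330)² = 0.000272
Total = 0.0616. Share from y = 0.0310/0.0616 = 0.503.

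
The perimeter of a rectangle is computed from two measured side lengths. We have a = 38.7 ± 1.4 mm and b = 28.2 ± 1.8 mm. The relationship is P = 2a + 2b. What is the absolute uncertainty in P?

Sums and differences: (δP)² = Σ (cᵢ δxᵢ)².
  (2·δa)² = 7.84;  (2·δb)² = 13.0
δP = √(20.8) = 4.56 mm

4.56 mm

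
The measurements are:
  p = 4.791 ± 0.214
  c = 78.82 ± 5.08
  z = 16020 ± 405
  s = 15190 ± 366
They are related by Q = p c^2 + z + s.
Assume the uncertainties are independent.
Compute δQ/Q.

0.0672

Let w = p·c^2 = 29760. δw/w = √((1·δp/p)² + (2·δc/c)²) = √(0.00200 + 0.0166) = 0.136, so δw = 4060.
Q = w + z + s: δQ = √(δw² + δz² + δs²) = √(1.65e+07 + 1.64e+05 + 1.34e+05) = 4100
Q = 60970, so δQ/Q = 4100/60970 = 0.0672.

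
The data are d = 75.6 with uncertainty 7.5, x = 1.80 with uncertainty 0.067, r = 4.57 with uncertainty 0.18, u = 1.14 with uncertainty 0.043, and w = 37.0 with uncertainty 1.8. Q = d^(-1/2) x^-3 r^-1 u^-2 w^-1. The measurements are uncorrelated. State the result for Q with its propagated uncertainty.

Relative error in a monomial: (δQ/Q)² = Σ (nᵢ · δxᵢ/xᵢ)².
  (−½·δd/d)² = (-0.5×0.0992)² = 0.00246;  (-3·δx/x)² = (-3×0.0372)² = 0.0125;  (-1·δr/r)² = (-1×0.0394)² = 0.00155;  (-2·δu/u)² = (-2×0.0377)² = 0.00569;  (-1·δw/w)² = (-1×0.0486)² = 0.00237
δQ/Q = √(0.0245) = 0.157
Q = 8.97e-05, so δQ = 0.157 × 8.97e-05 = 1.41e-05.

(8.97 ± 1.41) × 10^-5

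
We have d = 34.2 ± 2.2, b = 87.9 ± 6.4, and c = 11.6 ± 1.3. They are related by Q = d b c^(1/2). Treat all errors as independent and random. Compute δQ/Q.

Since Q is a product/quotient, work with relative uncertainties:
  (1·δd/d)² = (1×0.0643)² = 0.00414;  (1·δb/b)² = (1×0.0728)² = 0.00530;  (½·δc/c)² = (0.5×0.112)² = 0.00314
δQ/Q = √(0.0126) = 0.112

0.112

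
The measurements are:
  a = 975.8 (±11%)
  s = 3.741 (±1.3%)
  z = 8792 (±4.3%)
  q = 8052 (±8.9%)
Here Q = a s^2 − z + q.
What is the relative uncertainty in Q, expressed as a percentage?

Let p = a·s^2 = 13660. δp/p = √((1·δa/a)² + (2·δs/s)²) = √(0.0121 + 0.000676) = 0.113, so δp = 1540.
Q = p − z + q: δQ = √(δp² + δz² + δq²) = √(2.38e+06 + 1.43e+05 + 5.14e+05) = 1740
Q = 12920, so δQ/Q = 1740/12920 = 0.135.

13.5%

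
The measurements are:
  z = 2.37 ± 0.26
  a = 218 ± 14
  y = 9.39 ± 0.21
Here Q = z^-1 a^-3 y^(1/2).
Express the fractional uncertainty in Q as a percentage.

Each factor contributes (exponent × relative error)² to (δQ/Q)²:
  (-1·δz/z)² = (-1×0.110)² = 0.0120;  (-3·δa/a)² = (-3×0.0642)² = 0.0371;  (½·δy/y)² = (0.5×0.0224)² = 0.000125
δQ/Q = √(0.0493) = 0.222

22.2%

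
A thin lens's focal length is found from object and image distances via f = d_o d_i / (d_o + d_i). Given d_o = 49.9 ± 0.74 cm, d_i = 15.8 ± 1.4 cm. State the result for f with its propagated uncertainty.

12.0 ± 0.809 cm

∂f/∂d_o = (d_i/(d_o+d_i))² = 0.0578;  ∂f/∂d_i = (d_o/(d_o+d_i))² = 0.577
δf = √((∂f/∂d_o · δd_o)² + (∂f/∂d_i · δd_i)²) = √(0.00183 + 0.652) = 0.809 cm
f = 12.0 cm.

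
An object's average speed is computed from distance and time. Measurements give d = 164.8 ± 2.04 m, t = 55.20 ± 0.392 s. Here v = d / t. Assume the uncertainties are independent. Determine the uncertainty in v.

0.0426 m/s

Each factor contributes (exponent × relative error)² to (δv/v)²:
  (1·δd/d)² = (1×0.0124)² = 0.000153;  (-1·δt/t)² = (-1×0.00710)² = 5.04e-05
δv/v = √(0.000204) = 0.0143
v = 2.986 m/s, so δv = 0.0143 × 2.986 = 0.0426 m/s.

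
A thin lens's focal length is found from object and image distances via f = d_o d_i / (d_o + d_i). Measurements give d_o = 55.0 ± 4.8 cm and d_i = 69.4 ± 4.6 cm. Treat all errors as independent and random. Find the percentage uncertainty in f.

∂f/∂d_o = (d_i/(d_o+d_i))² = 0.311;  ∂f/∂d_i = (d_o/(d_o+d_i))² = 0.195
δf = √((∂f/∂d_o · δd_o)² + (∂f/∂d_i · δd_i)²) = √(2.23 + 0.809) = 1.74 cm
f = 30.7 cm, so δf/f = 1.74/30.7 = 0.0568.

5.68%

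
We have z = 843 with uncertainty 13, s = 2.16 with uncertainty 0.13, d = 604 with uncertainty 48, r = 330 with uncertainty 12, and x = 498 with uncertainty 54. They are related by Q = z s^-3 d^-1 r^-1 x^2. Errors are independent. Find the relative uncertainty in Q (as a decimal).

0.296

Since Q is a product/quotient, work with relative uncertainties:
  (1·δz/z)² = (1×0.0154)² = 0.000238;  (-3·δs/s)² = (-3×0.0602)² = 0.0326;  (-1·δd/d)² = (-1×0.0795)² = 0.00632;  (-1·δr/r)² = (-1×0.0364)² = 0.00132;  (2·δx/x)² = (2×0.108)² = 0.0470
δQ/Q = √(0.0875) = 0.296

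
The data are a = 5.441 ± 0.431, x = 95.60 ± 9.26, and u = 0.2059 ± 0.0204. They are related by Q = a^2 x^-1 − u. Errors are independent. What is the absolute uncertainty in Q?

Let p = a^2·x^-1 = 0.3097. δp/p = √((2·δa/a)² + (-1·δx/x)²) = √(0.0251 + 0.00938) = 0.186, so δp = 0.0575.
Q = p − u: δQ = √(δp² + δu²) = √(0.00331 + 0.000416) = 0.0610

0.0610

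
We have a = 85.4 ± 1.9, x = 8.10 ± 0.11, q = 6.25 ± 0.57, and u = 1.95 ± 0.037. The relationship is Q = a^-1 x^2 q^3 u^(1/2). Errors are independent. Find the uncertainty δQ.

72.3

Since Q is a product/quotient, work with relative uncertainties:
  (-1·δa/a)² = (-1×0.0222)² = 0.000495;  (2·δx/x)² = (2×0.0136)² = 0.000738;  (3·δq/q)² = (3×0.0912)² = 0.0749;  (½·δu/u)² = (0.5×0.0190)² = 9e-05
δQ/Q = √(0.0762) = 0.276
Q = 262, so δQ = 0.276 × 262 = 72.3.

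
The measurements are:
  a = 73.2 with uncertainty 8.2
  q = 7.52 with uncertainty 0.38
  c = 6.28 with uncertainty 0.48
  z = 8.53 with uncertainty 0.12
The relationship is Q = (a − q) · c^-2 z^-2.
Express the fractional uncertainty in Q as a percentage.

Let u = a − q = 65.7. δu = √(δa² + δq²) = √(67.2 + 0.144) = 8.21, so δu/u = 0.125.
Q is then a monomial in u, c, z:
δQ/Q = √((δu/u)² + (-2·δc/c)² + (-2·δz/z)²) = √(0.0156 + 0.0234 + 0.000792) = 0.199

19.9%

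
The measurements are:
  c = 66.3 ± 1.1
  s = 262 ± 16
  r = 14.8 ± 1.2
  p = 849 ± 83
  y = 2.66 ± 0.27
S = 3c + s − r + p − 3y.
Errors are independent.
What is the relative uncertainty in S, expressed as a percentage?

6.57%

S is a linear combination, so absolute uncertainties add in quadrature:
  (3·δc)² = 10.9;  (δs)² = 256;  (δr)² = 1.44;  (δp)² = 6890;  (3·δy)² = 0.656
δS = √(7160) = 84.6
S = 1290, so δS/S = 84.6/1290 = 0.0657.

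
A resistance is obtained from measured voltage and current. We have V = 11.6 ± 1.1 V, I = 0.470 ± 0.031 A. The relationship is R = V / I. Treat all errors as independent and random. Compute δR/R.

0.116

Each factor contributes (exponent × relative error)² to (δR/R)²:
  (1·δV/V)² = (1×0.0948)² = 0.00899;  (-1·δI/I)² = (-1×0.0660)² = 0.00435
δR/R = √(0.0133) = 0.116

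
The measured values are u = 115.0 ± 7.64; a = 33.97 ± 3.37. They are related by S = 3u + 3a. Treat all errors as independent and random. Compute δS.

25.1

For a sum/difference, combine absolute errors in quadrature:
  (3·δu)² = 525;  (3·δa)² = 102
δS = √(628) = 25.1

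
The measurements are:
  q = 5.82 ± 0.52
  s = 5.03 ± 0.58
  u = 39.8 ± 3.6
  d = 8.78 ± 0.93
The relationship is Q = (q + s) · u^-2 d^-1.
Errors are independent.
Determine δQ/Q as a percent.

Let w = q + s = 10.9. δw = √(δq² + δs²) = √(0.270 + 0.336) = 0.779, so δw/w = 0.0718.
Q is then a monomial in w, u, d:
δQ/Q = √((δw/w)² + (-2·δu/u)² + (-1·δd/d)²) = √(0.00515 + 0.0327 + 0.0112) = 0.222

22.2%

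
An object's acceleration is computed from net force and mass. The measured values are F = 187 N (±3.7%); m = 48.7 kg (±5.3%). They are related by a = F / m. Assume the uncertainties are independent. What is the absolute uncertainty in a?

0.248 m/s^2

Products/powers → add relative errors in quadrature, weighted by exponent:
  (1·δF/F)² = (1×0.0370)² = 0.00137;  (-1·δm/m)² = (-1×0.0530)² = 0.00281
δa/a = √(0.00418) = 0.0646
a = 3.84 m/s^2, so δa = 0.0646 × 3.84 = 0.248 m/s^2.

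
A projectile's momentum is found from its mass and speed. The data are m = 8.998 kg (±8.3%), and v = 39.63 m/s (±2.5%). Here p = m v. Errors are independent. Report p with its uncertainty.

356.6 ± 30.9 kg·m/s

Since p is a product/quotient, work with relative uncertainties:
  (1·δm/m)² = (1×0.0830)² = 0.00689;  (1·δv/v)² = (1×0.0250)² = 0.000625
δp/p = √(0.00751) = 0.0867
p = 356.6 kg·m/s, so δp = 0.0867 × 356.6 = 30.9 kg·m/s.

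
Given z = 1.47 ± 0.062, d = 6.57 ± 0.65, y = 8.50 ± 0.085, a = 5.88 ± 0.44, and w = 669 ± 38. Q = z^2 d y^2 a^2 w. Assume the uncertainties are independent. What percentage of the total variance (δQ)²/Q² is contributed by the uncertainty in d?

(δQ/Q)² = (2·δz/z)² + (1·δd/d)² + (2·δy/y)² + (2·δa/a)² + (1·δw/w)²
  z term: (2×0.0422)² = 0.00712
  d term: (1×0.0989)² = 0.00979
  y term: (2×0.0100)² = 0.000400
  a term: (2×0.0748)² = 0.0224
  w term: (1×0.0568)² = 0.00323
Total = 0.0429. Share from d = 0.00979/0.0429 = 0.228.

22.8%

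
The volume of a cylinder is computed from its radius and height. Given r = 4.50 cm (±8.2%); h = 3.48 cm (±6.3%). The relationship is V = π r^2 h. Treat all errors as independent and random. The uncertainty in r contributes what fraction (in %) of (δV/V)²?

87.1%

(δV/V)² = (2·δr/r)² + (1·δh/h)²
  r term: (2×0.0820)² = 0.0269
  h term: (1×0.0630)² = 0.00397
Total = 0.0309. Share from r = 0.0269/0.0309 = 0.871.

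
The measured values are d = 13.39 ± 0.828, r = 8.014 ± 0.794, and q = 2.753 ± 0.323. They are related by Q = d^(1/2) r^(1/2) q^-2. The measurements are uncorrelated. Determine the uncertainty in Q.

0.331

Products/powers → add relative errors in quadrature, weighted by exponent:
  (½·δd/d)² = (0.5×0.0618)² = 0.000956;  (½·δr/r)² = (0.5×0.0991)² = 0.00245;  (-2·δq/q)² = (-2×0.117)² = 0.0551
δQ/Q = √(0.0585) = 0.242
Q = 1.367, so δQ = 0.242 × 1.367 = 0.331.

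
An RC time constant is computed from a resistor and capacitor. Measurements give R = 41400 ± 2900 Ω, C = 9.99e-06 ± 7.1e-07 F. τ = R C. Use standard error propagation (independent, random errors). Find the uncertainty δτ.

Relative error in a monomial: (δτ/τ)² = Σ (nᵢ · δxᵢ/xᵢ)².
  (1·δR/R)² = (1×0.0700)² = 0.00491;  (1·δC/C)² = (1×0.0711)² = 0.00505
δτ/τ = √(0.00996) = 0.0998
τ = 0.414 s, so δτ = 0.0998 × 0.414 = 0.0413 s.

0.0413 s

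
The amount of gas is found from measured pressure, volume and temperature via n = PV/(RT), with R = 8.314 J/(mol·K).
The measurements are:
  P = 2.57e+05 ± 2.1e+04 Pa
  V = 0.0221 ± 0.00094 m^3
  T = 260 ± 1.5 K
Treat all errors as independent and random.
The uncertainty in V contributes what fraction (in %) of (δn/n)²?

21.2%

(δn/n)² = (1·δP/P)² + (1·δV/V)² + (-1·δT/T)²
  P term: (1×0.0817)² = 0.00668
  V term: (1×0.0425)² = 0.00181
  T term: (-1×0.00577)² = 3.33e-05
Total = 0.00852. Share from V = 0.00181/0.00852 = 0.212.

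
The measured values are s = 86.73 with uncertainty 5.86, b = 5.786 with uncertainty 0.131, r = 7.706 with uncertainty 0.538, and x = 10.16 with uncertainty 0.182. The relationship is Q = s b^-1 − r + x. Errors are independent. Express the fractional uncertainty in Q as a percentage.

Let p = s·b^-1 = 14.99. δp/p = √((1·δs/s)² + (-1·δb/b)²) = √(0.00457 + 0.000513) = 0.0713, so δp = 1.07.
Q = p − r + x: δQ = √(δp² + δr² + δx²) = √(1.14 + 0.289 + 0.0331) = 1.21
Q = 17.44, so δQ/Q = 1.21/17.44 = 0.0694.

6.94%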